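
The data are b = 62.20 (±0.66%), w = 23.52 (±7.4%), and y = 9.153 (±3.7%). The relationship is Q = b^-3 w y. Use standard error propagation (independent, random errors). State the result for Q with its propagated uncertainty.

(8.946 ± 0.761) × 10^-4

Relative error in a monomial: (δQ/Q)² = Σ (nᵢ · δxᵢ/xᵢ)².
  (-3·δb/b)² = (-3×0.00660)² = 0.000392;  (1·δw/w)² = (1×0.0740)² = 0.00548;  (1·δy/y)² = (1×0.0370)² = 0.00137
δQ/Q = √(0.00724) = 0.0851
Q = 0.0008946, so δQ = 0.0851 × 0.0008946 = 7.61e-05.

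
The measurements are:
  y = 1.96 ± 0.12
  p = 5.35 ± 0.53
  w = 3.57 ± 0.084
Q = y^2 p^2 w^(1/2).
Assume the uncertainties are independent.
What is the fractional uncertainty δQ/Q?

Products/powers → add relative errors in quadrature, weighted by exponent:
  (2·δy/y)² = (2×0.0612)² = 0.0150;  (2·δp/p)² = (2×0.0991)² = 0.0393;  (½·δw/w)² = (0.5×0.0235)² = 0.000138
δQ/Q = √(0.0544) = 0.233

0.233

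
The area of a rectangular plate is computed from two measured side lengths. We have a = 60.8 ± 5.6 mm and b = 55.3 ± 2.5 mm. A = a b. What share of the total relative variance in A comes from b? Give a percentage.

(δA/A)² = (1·δa/a)² + (1·δb/b)²
  a term: (1×0.0921)² = 0.00848
  b term: (1×0.0452)² = 0.00204
Total = 0.0105. Share from b = 0.00204/0.0105 = 0.194.

19.4%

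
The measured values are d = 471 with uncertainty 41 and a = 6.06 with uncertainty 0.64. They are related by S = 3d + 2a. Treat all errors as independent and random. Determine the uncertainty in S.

S is a linear combination, so absolute uncertainties add in quadrature:
  (3·δd)² = 15100;  (2·δa)² = 1.64
δS = √(15100) = 123

123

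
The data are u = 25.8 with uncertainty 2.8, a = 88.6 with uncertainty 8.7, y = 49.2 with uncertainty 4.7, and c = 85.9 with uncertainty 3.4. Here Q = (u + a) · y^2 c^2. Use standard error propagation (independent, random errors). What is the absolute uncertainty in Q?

Let w = u + a = 114. δw = √(δu² + δa²) = √(7.84 + 75.7) = 9.14, so δw/w = 0.0799.
Q is then a monomial in w, y, c:
δQ/Q = √((δw/w)² + (2·δy/y)² + (2·δc/c)²) = √(0.00638 + 0.0365 + 0.00627) = 0.222
Q = 2.04e+09, so δQ = 0.222 × 2.04e+09 = 4.53e+08.

4.53e+08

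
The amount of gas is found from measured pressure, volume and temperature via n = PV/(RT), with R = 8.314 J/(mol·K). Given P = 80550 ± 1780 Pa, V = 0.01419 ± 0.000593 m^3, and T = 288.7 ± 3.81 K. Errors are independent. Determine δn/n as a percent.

n is a product of powers, so relative uncertainties combine in quadrature:
  (1·δP/P)² = (1×0.0221)² = 0.000488;  (1·δV/V)² = (1×0.0418)² = 0.00175;  (-1·δT/T)² = (-1×0.0132)² = 0.000174
δn/n = √(0.00241) = 0.0491

4.91%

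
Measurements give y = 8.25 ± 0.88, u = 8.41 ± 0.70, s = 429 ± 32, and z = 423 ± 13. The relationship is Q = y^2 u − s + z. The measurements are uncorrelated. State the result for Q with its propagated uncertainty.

Let p = y^2·u = 572. δp/p = √((2·δy/y)² + (1·δu/u)²) = √(0.0455 + 0.00693) = 0.229, so δp = 131.
Q = p − s + z: δQ = √(δp² + δs² + δz²) = √(17200 + 1020 + 169) = 136
Q = 566.

566 ± 136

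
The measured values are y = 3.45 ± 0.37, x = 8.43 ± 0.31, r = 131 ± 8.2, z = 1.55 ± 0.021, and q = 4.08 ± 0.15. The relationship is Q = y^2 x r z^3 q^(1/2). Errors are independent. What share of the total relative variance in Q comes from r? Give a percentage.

(δQ/Q)² = (2·δy/y)² + (1·δx/x)² + (1·δr/r)² + (3·δz/z)² + (½·δq/q)²
  y term: (2×0.107)² = 0.0460
  x term: (1×0.0368)² = 0.00135
  r term: (1×0.0626)² = 0.00392
  z term: (3×0.0135)² = 0.00165
  q term: (0.5×0.0368)² = 0.000338
Total = 0.0533. Share from r = 0.00392/0.0533 = 0.0736.

7.36%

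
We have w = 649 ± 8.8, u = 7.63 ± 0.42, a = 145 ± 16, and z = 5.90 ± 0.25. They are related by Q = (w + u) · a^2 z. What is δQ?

Let h = w + u = 657. δh = √(δw² + δu²) = √(77.4 + 0.176) = 8.81, so δh/h = 0.0134.
Q is then a monomial in h, a, z:
δQ/Q = √((δh/h)² + (2·δa/a)² + (1·δz/z)²) = √(0.000180 + 0.0487 + 0.00180) = 0.225
Q = 8.15e+07, so δQ = 0.225 × 8.15e+07 = 1.83e+07.

1.83e+07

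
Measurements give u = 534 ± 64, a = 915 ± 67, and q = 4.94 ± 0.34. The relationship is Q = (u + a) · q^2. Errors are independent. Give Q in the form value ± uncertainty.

35400 ± 5370

Let w = u + a = 1450. δw = √(δu² + δa²) = √(4100 + 4490) = 92.7, so δw/w = 0.0639.
Q is then a monomial in w, q:
δQ/Q = √((δw/w)² + (2·δq/q)²) = √(0.00409 + 0.0189) = 0.152
Q = 35400, so δQ = 0.152 × 35400 = 5370.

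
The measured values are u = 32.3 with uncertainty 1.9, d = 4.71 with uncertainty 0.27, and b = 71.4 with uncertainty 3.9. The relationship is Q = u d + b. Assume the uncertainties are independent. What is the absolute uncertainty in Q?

Let p = u·d = 152. δp/p = √((1·δu/u)² + (1·δd/d)²) = √(0.00346 + 0.00329) = 0.0821, so δp = 12.5.
Q = p + b: δQ = √(δp² + δb²) = √(156 + 15.2) = 13.1

13.1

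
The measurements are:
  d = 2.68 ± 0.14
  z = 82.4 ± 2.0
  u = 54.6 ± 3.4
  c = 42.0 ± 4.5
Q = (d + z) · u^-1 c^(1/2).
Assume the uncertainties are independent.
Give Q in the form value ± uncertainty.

10.1 ± 0.863

Let w = d + z = 85.1. δw = √(δd² + δz²) = √(0.0196 + 4.00) = 2.00, so δw/w = 0.0236.
Q is then a monomial in w, u, c:
δQ/Q = √((δw/w)² + (-1·δu/u)² + (½·δc/c)²) = √(0.000555 + 0.00388 + 0.00287) = 0.0855
Q = 10.1, so δQ = 0.0855 × 10.1 = 0.863.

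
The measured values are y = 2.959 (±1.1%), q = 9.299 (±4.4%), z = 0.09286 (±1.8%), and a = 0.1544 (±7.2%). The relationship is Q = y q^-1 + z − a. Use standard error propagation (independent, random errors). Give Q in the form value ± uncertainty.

0.2567 ± 0.0183

Let p = y·q^-1 = 0.3182. δp/p = √((1·δy/y)² + (-1·δq/q)²) = √(0.000121 + 0.00194) = 0.0454, so δp = 0.0144.
Q = p + z − a: δQ = √(δp² + δz² + δa²) = √(0.000208 + 2.79e-06 + 0.000124) = 0.0183
Q = 0.2567.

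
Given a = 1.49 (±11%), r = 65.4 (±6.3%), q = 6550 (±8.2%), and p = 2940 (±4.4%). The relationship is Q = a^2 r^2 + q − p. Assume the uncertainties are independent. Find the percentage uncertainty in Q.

18.8%

Let w = a^2·r^2 = 9500. δw/w = √((2·δa/a)² + (2·δr/r)²) = √(0.0484 + 0.0159) = 0.254, so δw = 2410.
Q = w + q − p: δQ = √(δw² + δq² + δp²) = √(5.8e+06 + 2.88e+05 + 16700) = 2470
Q = 13100, so δQ/Q = 2470/13100 = 0.188.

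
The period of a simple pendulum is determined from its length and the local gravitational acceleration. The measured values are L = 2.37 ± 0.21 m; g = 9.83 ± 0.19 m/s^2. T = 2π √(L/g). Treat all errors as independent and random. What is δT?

0.140 s

Relative error in a monomial: (δT/T)² = Σ (nᵢ · δxᵢ/xᵢ)².
  (½·δL/L)² = (0.5×0.0886)² = 0.00196;  (−½·δg/g)² = (-0.5×0.0193)² = 9.34e-05
δT/T = √(0.00206) = 0.0453
T = 3.09 s, so δT = 0.0453 × 3.09 = 0.140 s.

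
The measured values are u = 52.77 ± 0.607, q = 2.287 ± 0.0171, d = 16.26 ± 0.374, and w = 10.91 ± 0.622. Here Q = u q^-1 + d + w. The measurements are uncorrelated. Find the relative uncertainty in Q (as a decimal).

Let p = u·q^-1 = 23.07. δp/p = √((1·δu/u)² + (-1·δq/q)²) = √(0.000132 + 5.59e-05) = 0.0137, so δp = 0.317.
Q = p + d + w: δQ = √(δp² + δd² + δw²) = √(0.100 + 0.140 + 0.387) = 0.792
Q = 50.24, so δQ/Q = 0.792/50.24 = 0.0158.

0.0158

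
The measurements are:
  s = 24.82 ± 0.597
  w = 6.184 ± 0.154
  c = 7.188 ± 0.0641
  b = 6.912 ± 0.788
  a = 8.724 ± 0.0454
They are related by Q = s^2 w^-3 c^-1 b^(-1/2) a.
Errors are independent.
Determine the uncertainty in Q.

Relative error in a monomial: (δQ/Q)² = Σ (nᵢ · δxᵢ/xᵢ)².
  (2·δs/s)² = (2×0.0241)² = 0.00231;  (-3·δw/w)² = (-3×0.0249)² = 0.00558;  (-1·δc/c)² = (-1×0.00892)² = 7.95e-05;  (−½·δb/b)² = (-0.5×0.114)² = 0.00325;  (1·δa/a)² = (1×0.00520)² = 2.71e-05
δQ/Q = √(0.0113) = 0.106
Q = 1.203, so δQ = 0.106 × 1.203 = 0.128.

0.128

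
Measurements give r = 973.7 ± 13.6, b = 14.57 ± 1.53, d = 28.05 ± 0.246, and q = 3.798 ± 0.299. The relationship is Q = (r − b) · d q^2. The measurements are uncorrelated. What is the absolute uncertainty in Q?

Let u = r − b = 959.1. δu = √(δr² + δb²) = √(185 + 2.34) = 13.7, so δu/u = 0.0143.
Q is then a monomial in u, d, q:
δQ/Q = √((δu/u)² + (1·δd/d)² + (2·δq/q)²) = √(0.000204 + 7.69e-05 + 0.0248) = 0.158
Q = 388100, so δQ = 0.158 × 388100 = 61400.

61400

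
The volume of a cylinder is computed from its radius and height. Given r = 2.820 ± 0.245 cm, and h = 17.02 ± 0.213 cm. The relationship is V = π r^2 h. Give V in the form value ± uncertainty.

Each factor contributes (exponent × relative error)² to (δV/V)²:
  (2·δr/r)² = (2×0.0869)² = 0.0302;  (1·δh/h)² = (1×0.0125)² = 0.000157
δV/V = √(0.0303) = 0.174
V = 425.2 cm^3, so δV = 0.174 × 425.2 = 74.1 cm^3.

425.2 ± 74.1 cm^3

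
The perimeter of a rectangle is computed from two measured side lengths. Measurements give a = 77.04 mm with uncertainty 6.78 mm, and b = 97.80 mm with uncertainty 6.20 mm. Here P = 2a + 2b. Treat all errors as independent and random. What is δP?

18.4 mm

Sums and differences: (δP)² = Σ (cᵢ δxᵢ)².
  (2·δa)² = 184;  (2·δb)² = 154
δP = √(338) = 18.4 mm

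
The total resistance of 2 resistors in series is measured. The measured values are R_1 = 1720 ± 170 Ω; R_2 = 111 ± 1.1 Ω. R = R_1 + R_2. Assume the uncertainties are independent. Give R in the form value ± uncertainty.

R is a linear combination, so absolute uncertainties add in quadrature:
  (δR_1)² = 28900;  (δR_2)² = 1.21
δR = √(28900) = 170 Ω
R = 1830 Ω.

1830 ± 170 Ω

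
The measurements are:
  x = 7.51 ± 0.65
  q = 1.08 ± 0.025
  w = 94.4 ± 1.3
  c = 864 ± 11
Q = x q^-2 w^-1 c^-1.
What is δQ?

Q is a product of powers, so relative uncertainties combine in quadrature:
  (1·δx/x)² = (1×0.0866)² = 0.00749;  (-2·δq/q)² = (-2×0.0231)² = 0.00214;  (-1·δw/w)² = (-1×0.0138)² = 0.000190;  (-1·δc/c)² = (-1×0.0127)² = 0.000162
δQ/Q = √(0.00999) = 0.0999
Q = 7.89e-05, so δQ = 0.0999 × 7.89e-05 = 7.89e-06.

7.89e-06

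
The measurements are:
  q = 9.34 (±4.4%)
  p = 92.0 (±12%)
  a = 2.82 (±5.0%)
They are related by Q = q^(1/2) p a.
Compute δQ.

Q is a product of powers, so relative uncertainties combine in quadrature:
  (½·δq/q)² = (0.5×0.0440)² = 0.000484;  (1·δp/p)² = (1×0.120)² = 0.0144;  (1·δa/a)² = (1×0.0500)² = 0.00250
δQ/Q = √(0.0174) = 0.132
Q = 793, so δQ = 0.132 × 793 = 105.

105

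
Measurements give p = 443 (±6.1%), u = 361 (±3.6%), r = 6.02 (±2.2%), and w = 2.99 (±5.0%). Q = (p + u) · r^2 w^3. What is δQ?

1.25e+05

Let h = p + u = 804. δh = √(δp² + δu²) = √(730 + 169) = 30.0, so δh/h = 0.0373.
Q is then a monomial in h, r, w:
δQ/Q = √((δh/h)² + (2·δr/r)² + (3·δw/w)²) = √(0.00139 + 0.00194 + 0.0225) = 0.161
Q = 7.79e+05, so δQ = 0.161 × 7.79e+05 = 1.25e+05.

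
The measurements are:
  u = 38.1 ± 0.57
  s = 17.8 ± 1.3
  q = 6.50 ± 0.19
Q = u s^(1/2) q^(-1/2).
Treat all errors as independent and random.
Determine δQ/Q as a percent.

4.21%

Relative error in a monomial: (δQ/Q)² = Σ (nᵢ · δxᵢ/xᵢ)².
  (1·δu/u)² = (1×0.0150)² = 0.000224;  (½·δs/s)² = (0.5×0.0730)² = 0.00133;  (−½·δq/q)² = (-0.5×0.0292)² = 0.000214
δQ/Q = √(0.00177) = 0.0421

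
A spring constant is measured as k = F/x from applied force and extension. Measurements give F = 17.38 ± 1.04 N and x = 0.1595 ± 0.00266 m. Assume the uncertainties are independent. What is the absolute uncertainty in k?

Products/powers → add relative errors in quadrature, weighted by exponent:
  (1·δF/F)² = (1×0.0598)² = 0.00358;  (-1·δx/x)² = (-1×0.0167)² = 0.000278
δk/k = √(0.00386) = 0.0621
k = 109.0 N/m, so δk = 0.0621 × 109.0 = 6.77 N/m.

6.77 N/m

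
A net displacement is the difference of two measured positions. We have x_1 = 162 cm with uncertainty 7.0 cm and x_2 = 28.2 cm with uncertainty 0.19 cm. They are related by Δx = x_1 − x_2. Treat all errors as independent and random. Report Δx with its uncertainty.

Each term contributes (cᵢ δxᵢ)² to (δΔx)²:
  (δx_1)² = 49.0;  (δx_2)² = 0.0361
δΔx = √(49.0) = 7.00 cm
Δx = 134 cm.

134 ± 7.00 cm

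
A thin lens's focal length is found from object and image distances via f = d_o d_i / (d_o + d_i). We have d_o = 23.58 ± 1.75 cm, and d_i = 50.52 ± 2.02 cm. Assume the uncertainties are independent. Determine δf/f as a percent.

5.22%

∂f/∂d_o = (d_i/(d_o+d_i))² = 0.465;  ∂f/∂d_i = (d_o/(d_o+d_i))² = 0.101
δf = √((∂f/∂d_o · δd_o)² + (∂f/∂d_i · δd_i)²) = √(0.662 + 0.0418) = 0.839 cm
f = 16.08 cm, so δf/f = 0.839/16.08 = 0.0522.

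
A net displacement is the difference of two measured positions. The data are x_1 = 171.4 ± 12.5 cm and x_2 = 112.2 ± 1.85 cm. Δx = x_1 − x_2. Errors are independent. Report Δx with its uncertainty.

Sums and differences: (δΔx)² = Σ (cᵢ δxᵢ)².
  (δx_1)² = 156;  (δx_2)² = 3.42
δΔx = √(160) = 12.6 cm
Δx = 59.20 cm.

59.20 ± 12.6 cm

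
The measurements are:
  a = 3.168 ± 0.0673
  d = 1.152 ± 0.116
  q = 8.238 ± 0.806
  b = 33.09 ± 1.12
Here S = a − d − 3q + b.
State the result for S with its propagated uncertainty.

Absolute uncertainties add in quadrature for a linear combination:
  (δa)² = 0.00453;  (δd)² = 0.0135;  (3·δq)² = 5.85;  (δb)² = 1.25
δS = √(7.12) = 2.67
S = 10.39.

10.39 ± 2.67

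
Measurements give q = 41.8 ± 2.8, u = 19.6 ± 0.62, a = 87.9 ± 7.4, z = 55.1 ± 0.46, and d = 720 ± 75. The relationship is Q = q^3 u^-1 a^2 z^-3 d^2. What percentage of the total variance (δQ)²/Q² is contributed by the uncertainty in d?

(δQ/Q)² = (3·δq/q)² + (-1·δu/u)² + (2·δa/a)² + (-3·δz/z)² + (2·δd/d)²
  q term: (3×0.0670)² = 0.0404
  u term: (-1×0.0316)² = 0.00100
  a term: (2×0.0842)² = 0.0283
  z term: (-3×0.00835)² = 0.000627
  d term: (2×0.104)² = 0.0434
Total = 0.114. Share from d = 0.0434/0.114 = 0.382.

38.2%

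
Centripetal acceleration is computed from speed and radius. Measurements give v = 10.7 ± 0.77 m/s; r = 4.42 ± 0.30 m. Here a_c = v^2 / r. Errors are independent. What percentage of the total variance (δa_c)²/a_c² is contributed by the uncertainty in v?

(δa_c/a_c)² = (2·δv/v)² + (-1·δr/r)²
  v term: (2×0.0720)² = 0.0207
  r term: (-1×0.0679)² = 0.00461
Total = 0.0253. Share from v = 0.0207/0.0253 = 0.818.

81.8%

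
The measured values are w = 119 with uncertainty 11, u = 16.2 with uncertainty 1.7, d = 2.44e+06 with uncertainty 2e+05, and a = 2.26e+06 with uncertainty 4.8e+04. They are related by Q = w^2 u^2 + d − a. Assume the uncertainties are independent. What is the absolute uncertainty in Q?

1.06e+06

Let p = w^2·u^2 = 3.72e+06. δp/p = √((2·δw/w)² + (2·δu/u)²) = √(0.0342 + 0.0440) = 0.280, so δp = 1.04e+06.
Q = p + d − a: δQ = √(δp² + δd² + δa²) = √(1.08e+12 + 4e+10 + 2.3e+09) = 1.06e+06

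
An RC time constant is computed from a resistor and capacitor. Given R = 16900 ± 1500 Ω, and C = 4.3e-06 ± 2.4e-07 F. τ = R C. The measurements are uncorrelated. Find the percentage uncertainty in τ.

10.5%

Products/powers → add relative errors in quadrature, weighted by exponent:
  (1·δR/R)² = (1×0.0888)² = 0.00788;  (1·δC/C)² = (1×0.0558)² = 0.00312
δτ/τ = √(0.0110) = 0.105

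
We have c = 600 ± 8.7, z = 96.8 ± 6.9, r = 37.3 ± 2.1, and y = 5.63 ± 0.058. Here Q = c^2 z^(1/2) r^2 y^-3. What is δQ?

Since Q is a product/quotient, work with relative uncertainties:
  (2·δc/c)² = (2×0.0145)² = 0.000841;  (½·δz/z)² = (0.5×0.0713)² = 0.00127;  (2·δr/r)² = (2×0.0563)² = 0.0127;  (-3·δy/y)² = (-3×0.0103)² = 0.000955
δQ/Q = √(0.0157) = 0.125
Q = 2.76e+07, so δQ = 0.125 × 2.76e+07 = 3.47e+06.

3.47e+06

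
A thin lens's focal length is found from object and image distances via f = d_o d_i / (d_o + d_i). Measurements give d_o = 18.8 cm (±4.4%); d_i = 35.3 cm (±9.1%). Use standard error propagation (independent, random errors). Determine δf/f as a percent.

∂f/∂d_o = (d_i/(d_o+d_i))² = 0.426;  ∂f/∂d_i = (d_o/(d_o+d_i))² = 0.121
δf = √((∂f/∂d_o · δd_o)² + (∂f/∂d_i · δd_i)²) = √(0.124 + 0.150) = 0.524 cm
f = 12.3 cm, so δf/f = 0.524/12.3 = 0.0427.

4.27%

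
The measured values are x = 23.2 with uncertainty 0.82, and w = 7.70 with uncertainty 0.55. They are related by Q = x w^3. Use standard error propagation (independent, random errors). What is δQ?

2300

Each factor contributes (exponent × relative error)² to (δQ/Q)²:
  (1·δx/x)² = (1×0.0353)² = 0.00125;  (3·δw/w)² = (3×0.0714)² = 0.0459
δQ/Q = √(0.0472) = 0.217
Q = 10600, so δQ = 0.217 × 10600 = 2300.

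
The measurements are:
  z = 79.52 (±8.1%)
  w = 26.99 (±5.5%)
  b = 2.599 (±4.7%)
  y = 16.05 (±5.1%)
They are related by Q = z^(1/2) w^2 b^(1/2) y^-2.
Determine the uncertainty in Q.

Q is a product of powers, so relative uncertainties combine in quadrature:
  (½·δz/z)² = (0.5×0.0810)² = 0.00164;  (2·δw/w)² = (2×0.0550)² = 0.0121;  (½·δb/b)² = (0.5×0.0470)² = 0.000552;  (-2·δy/y)² = (-2×0.0510)² = 0.0104
δQ/Q = √(0.0247) = 0.157
Q = 40.65, so δQ = 0.157 × 40.65 = 6.39.

6.39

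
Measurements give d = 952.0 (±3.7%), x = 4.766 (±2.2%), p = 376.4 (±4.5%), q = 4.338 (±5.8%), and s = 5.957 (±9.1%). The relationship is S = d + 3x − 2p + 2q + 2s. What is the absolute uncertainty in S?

48.9

Sums and differences: (δS)² = Σ (cᵢ δxᵢ)².
  (δd)² = 1240;  (3·δx)² = 0.0989;  (2·δp)² = 1150;  (2·δq)² = 0.253;  (2·δs)² = 1.18
δS = √(2390) = 48.9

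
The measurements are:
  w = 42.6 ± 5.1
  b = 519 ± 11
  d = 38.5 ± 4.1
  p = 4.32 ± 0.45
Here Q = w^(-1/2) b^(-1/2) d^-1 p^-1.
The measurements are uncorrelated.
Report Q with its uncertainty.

Q is a product of powers, so relative uncertainties combine in quadrature:
  (−½·δw/w)² = (-0.5×0.120)² = 0.00358;  (−½·δb/b)² = (-0.5×0.0212)² = 0.000112;  (-1·δd/d)² = (-1×0.106)² = 0.0113;  (-1·δp/p)² = (-1×0.104)² = 0.0109
δQ/Q = √(0.0259) = 0.161
Q = 4.04e-05, so δQ = 0.161 × 4.04e-05 = 6.51e-06.

(4.04 ± 0.651) × 10^-5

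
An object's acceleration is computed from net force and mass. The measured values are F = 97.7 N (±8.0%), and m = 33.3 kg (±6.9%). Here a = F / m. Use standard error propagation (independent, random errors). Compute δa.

Each factor contributes (exponent × relative error)² to (δa/a)²:
  (1·δF/F)² = (1×0.0800)² = 0.00640;  (-1·δm/m)² = (-1×0.0690)² = 0.00476
δa/a = √(0.0112) = 0.106
a = 2.93 m/s^2, so δa = 0.106 × 2.93 = 0.310 m/s^2.

0.310 m/s^2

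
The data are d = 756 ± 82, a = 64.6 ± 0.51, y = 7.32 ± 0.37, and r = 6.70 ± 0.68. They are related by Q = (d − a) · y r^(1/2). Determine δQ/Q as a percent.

Let u = d − a = 691. δu = √(δd² + δa²) = √(6720 + 0.260) = 82.0, so δu/u = 0.119.
Q is then a monomial in u, y, r:
δQ/Q = √((δu/u)² + (1·δy/y)² + (½·δr/r)²) = √(0.0141 + 0.00255 + 0.00258) = 0.139

13.9%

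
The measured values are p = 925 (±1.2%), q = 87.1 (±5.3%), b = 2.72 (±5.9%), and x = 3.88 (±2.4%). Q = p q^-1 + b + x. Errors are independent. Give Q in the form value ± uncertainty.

17.2 ± 0.606

Let w = p·q^-1 = 10.6. δw/w = √((1·δp/p)² + (-1·δq/q)²) = √(0.000144 + 0.00281) = 0.0543, so δw = 0.577.
Q = w + b + x: δQ = √(δw² + δb² + δx²) = √(0.333 + 0.0258 + 0.00867) = 0.606
Q = 17.2.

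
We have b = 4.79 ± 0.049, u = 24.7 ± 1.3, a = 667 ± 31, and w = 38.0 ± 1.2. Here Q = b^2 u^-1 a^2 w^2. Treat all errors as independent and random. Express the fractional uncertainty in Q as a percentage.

12.6%

Relative error in a monomial: (δQ/Q)² = Σ (nᵢ · δxᵢ/xᵢ)².
  (2·δb/b)² = (2×0.0102)² = 0.000419;  (-1·δu/u)² = (-1×0.0526)² = 0.00277;  (2·δa/a)² = (2×0.0465)² = 0.00864;  (2·δw/w)² = (2×0.0316)² = 0.00399
δQ/Q = √(0.0158) = 0.126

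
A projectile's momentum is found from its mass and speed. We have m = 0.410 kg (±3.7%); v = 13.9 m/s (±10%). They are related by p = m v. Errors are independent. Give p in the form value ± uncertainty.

5.70 ± 0.608 kg·m/s

p is a product of powers, so relative uncertainties combine in quadrature:
  (1·δm/m)² = (1×0.0370)² = 0.00137;  (1·δv/v)² = (1×0.100)² = 0.0100
δp/p = √(0.0114) = 0.107
p = 5.70 kg·m/s, so δp = 0.107 × 5.70 = 0.608 kg·m/s.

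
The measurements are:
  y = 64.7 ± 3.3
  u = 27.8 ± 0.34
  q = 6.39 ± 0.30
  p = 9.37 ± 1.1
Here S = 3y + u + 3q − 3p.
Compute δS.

10.5

Absolute uncertainties add in quadrature for a linear combination:
  (3·δy)² = 98.0;  (δu)² = 0.116;  (3·δq)² = 0.810;  (3·δp)² = 10.9
δS = √(110) = 10.5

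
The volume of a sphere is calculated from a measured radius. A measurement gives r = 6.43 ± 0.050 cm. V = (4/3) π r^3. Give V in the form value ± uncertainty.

For a monomial V ∝ r^3, fractional errors add in quadrature:
  (3·δr/r)² = (3×0.00778)² = 0.000544
δV/V = √(0.000544) = 0.0233
V = 1110 cm^3, so δV = 0.0233 × 1110 = 26.0 cm^3.

1110 ± 26.0 cm^3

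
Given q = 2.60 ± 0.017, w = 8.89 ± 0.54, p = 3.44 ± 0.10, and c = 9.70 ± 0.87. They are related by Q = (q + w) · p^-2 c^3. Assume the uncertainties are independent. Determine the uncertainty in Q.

247

Let u = q + w = 11.5. δu = √(δq² + δw²) = √(0.000289 + 0.292) = 0.540, so δu/u = 0.0470.
Q is then a monomial in u, p, c:
δQ/Q = √((δu/u)² + (-2·δp/p)² + (3·δc/c)²) = √(0.00221 + 0.00338 + 0.0724) = 0.279
Q = 886, so δQ = 0.279 × 886 = 247.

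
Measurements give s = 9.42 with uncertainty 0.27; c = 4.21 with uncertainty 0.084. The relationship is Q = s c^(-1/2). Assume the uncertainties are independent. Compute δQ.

Products/powers → add relative errors in quadrature, weighted by exponent:
  (1·δs/s)² = (1×0.0287)² = 0.000822;  (−½·δc/c)² = (-0.5×0.0200)² = 9.95e-05
δQ/Q = √(0.000921) = 0.0303
Q = 4.59, so δQ = 0.0303 × 4.59 = 0.139.

0.139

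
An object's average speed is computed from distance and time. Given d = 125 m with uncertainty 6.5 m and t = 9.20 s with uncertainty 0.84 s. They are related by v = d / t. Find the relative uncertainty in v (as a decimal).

0.105

Relative error in a monomial: (δv/v)² = Σ (nᵢ · δxᵢ/xᵢ)².
  (1·δd/d)² = (1×0.0520)² = 0.00270;  (-1·δt/t)² = (-1×0.0913)² = 0.00834
δv/v = √(0.0110) = 0.105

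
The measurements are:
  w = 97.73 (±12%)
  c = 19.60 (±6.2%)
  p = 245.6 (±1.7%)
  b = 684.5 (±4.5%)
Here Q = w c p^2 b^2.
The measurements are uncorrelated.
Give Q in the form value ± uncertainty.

Q is a product of powers, so relative uncertainties combine in quadrature:
  (1·δw/w)² = (1×0.120)² = 0.0144;  (1·δc/c)² = (1×0.0620)² = 0.00384;  (2·δp/p)² = (2×0.0170)² = 0.00116;  (2·δb/b)² = (2×0.0450)² = 0.00810
δQ/Q = √(0.0275) = 0.166
Q = 5.414e+13, so δQ = 0.166 × 5.414e+13 = 8.98e+12.

(5.414 ± 0.898) × 10^13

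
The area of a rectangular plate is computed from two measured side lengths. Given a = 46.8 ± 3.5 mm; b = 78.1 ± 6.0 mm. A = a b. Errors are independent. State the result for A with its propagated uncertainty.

3660 ± 392 mm^2

Each factor contributes (exponent × relative error)² to (δA/A)²:
  (1·δa/a)² = (1×0.0748)² = 0.00559;  (1·δb/b)² = (1×0.0768)² = 0.00590
δA/A = √(0.0115) = 0.107
A = 3660 mm^2, so δA = 0.107 × 3660 = 392 mm^2.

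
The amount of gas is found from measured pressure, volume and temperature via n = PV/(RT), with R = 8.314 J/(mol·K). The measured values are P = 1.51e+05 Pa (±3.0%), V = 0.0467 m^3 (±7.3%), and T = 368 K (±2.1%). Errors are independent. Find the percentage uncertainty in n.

8.17%

n is a product of powers, so relative uncertainties combine in quadrature:
  (1·δP/P)² = (1×0.0300)² = 0.000900;  (1·δV/V)² = (1×0.0730)² = 0.00533;  (-1·δT/T)² = (-1×0.0210)² = 0.000441
δn/n = √(0.00667) = 0.0817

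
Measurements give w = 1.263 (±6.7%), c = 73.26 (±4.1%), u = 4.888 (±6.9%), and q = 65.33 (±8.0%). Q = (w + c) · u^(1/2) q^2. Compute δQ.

1.19e+05

Let h = w + c = 74.52. δh = √(δw² + δc²) = √(0.00716 + 9.02) = 3.00, so δh/h = 0.0403.
Q is then a monomial in h, u, q:
δQ/Q = √((δh/h)² + (½·δu/u)² + (2·δq/q)²) = √(0.00163 + 0.00119 + 0.0256) = 0.169
Q = 703200, so δQ = 0.169 × 703200 = 1.19e+05.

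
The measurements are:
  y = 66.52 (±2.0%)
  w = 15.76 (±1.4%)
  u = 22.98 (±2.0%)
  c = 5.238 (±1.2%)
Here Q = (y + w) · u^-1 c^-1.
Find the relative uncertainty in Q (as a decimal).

0.0285

Let h = y + w = 82.28. δh = √(δy² + δw²) = √(1.77 + 0.0487) = 1.35, so δh/h = 0.0164.
Q is then a monomial in h, u, c:
δQ/Q = √((δh/h)² + (-1·δu/u)² + (-1·δc/c)²) = √(0.000269 + 0.000400 + 0.000144) = 0.0285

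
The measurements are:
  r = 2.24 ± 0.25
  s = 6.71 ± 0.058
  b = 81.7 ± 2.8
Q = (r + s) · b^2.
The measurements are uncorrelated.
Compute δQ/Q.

0.0743

Let u = r + s = 8.95. δu = √(δr² + δs²) = √(0.0625 + 0.00336) = 0.257, so δu/u = 0.0287.
Q is then a monomial in u, b:
δQ/Q = √((δu/u)² + (2·δb/b)²) = √(0.000822 + 0.00470) = 0.0743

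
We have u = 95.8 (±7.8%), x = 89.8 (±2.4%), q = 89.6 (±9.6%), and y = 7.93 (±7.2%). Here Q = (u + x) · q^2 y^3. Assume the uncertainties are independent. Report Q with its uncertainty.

Let w = u + x = 186. δw = √(δu² + δx²) = √(55.8 + 4.64) = 7.78, so δw/w = 0.0419.
Q is then a monomial in w, q, y:
δQ/Q = √((δw/w)² + (2·δq/q)² + (3·δy/y)²) = √(0.00176 + 0.0369 + 0.0467) = 0.292
Q = 7.43e+08, so δQ = 0.292 × 7.43e+08 = 2.17e+08.

(7.43 ± 2.17) × 10^8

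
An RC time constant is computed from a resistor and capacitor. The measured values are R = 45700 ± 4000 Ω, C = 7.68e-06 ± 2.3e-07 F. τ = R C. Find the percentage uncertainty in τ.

Relative error in a monomial: (δτ/τ)² = Σ (nᵢ · δxᵢ/xᵢ)².
  (1·δR/R)² = (1×0.0875)² = 0.00766;  (1·δC/C)² = (1×0.0299)² = 0.000897
δτ/τ = √(0.00856) = 0.0925

9.25%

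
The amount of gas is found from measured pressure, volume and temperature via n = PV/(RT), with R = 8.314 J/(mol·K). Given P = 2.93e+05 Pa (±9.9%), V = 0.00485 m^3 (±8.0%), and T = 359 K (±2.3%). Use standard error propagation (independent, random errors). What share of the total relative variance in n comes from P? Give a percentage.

(δn/n)² = (1·δP/P)² + (1·δV/V)² + (-1·δT/T)²
  P term: (1×0.0990)² = 0.00980
  V term: (1×0.0800)² = 0.00640
  T term: (-1×0.0230)² = 0.000529
Total = 0.0167. Share from P = 0.00980/0.0167 = 0.586.

58.6%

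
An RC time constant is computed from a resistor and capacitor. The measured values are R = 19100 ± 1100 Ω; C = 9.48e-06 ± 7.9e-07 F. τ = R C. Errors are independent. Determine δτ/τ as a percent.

10.1%

Since τ is a product/quotient, work with relative uncertainties:
  (1·δR/R)² = (1×0.0576)² = 0.00332;  (1·δC/C)² = (1×0.0833)² = 0.00694
δτ/τ = √(0.0103) = 0.101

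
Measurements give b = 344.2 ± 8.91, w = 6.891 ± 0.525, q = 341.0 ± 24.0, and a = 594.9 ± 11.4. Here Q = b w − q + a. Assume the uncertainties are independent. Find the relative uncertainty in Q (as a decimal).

Let p = b·w = 2372. δp/p = √((1·δb/b)² + (1·δw/w)²) = √(0.000670 + 0.00580) = 0.0805, so δp = 191.
Q = p − q + a: δQ = √(δp² + δq² + δa²) = √(36400 + 576 + 130) = 193
Q = 2626, so δQ/Q = 193/2626 = 0.0734.

0.0734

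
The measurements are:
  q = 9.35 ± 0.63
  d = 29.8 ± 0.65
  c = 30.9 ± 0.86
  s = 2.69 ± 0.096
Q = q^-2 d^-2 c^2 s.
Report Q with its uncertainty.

0.0331 ± 0.00517

Since Q is a product/quotient, work with relative uncertainties:
  (-2·δq/q)² = (-2×0.0674)² = 0.0182;  (-2·δd/d)² = (-2×0.0218)² = 0.00190;  (2·δc/c)² = (2×0.0278)² = 0.00310;  (1·δs/s)² = (1×0.0357)² = 0.00127
δQ/Q = √(0.0244) = 0.156
Q = 0.0331, so δQ = 0.156 × 0.0331 = 0.00517.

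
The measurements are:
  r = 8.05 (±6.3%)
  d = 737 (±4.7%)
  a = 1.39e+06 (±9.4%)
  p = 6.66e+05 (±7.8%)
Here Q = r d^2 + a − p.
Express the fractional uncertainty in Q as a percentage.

10.1%

Let w = r·d^2 = 4.37e+06. δw/w = √((1·δr/r)² + (2·δd/d)²) = √(0.00397 + 0.00884) = 0.113, so δw = 4.95e+05.
Q = w + a − p: δQ = √(δw² + δa² + δp²) = √(2.45e+11 + 1.71e+10 + 2.7e+09) = 5.14e+05
Q = 5.1e+06, so δQ/Q = 5.14e+05/5.1e+06 = 0.101.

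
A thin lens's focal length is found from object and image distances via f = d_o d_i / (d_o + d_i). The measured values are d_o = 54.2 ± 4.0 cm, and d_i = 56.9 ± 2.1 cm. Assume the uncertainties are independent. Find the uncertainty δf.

1.16 cm

∂f/∂d_o = (d_i/(d_o+d_i))² = 0.262;  ∂f/∂d_i = (d_o/(d_o+d_i))² = 0.238
δf = √((∂f/∂d_o · δd_o)² + (∂f/∂d_i · δd_i)²) = √(1.10 + 0.250) = 1.16 cm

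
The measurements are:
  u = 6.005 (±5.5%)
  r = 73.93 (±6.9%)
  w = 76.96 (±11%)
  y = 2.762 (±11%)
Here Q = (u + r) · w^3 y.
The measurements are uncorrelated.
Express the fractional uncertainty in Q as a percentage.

35.4%

Let h = u + r = 79.94. δh = √(δu² + δr²) = √(0.109 + 26.0) = 5.11, so δh/h = 0.0640.
Q is then a monomial in h, w, y:
δQ/Q = √((δh/h)² + (3·δw/w)² + (1·δy/y)²) = √(0.00409 + 0.109 + 0.0121) = 0.354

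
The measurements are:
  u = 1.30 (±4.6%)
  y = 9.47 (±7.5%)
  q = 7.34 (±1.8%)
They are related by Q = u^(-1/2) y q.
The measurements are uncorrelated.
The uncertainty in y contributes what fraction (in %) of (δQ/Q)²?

86.8%

(δQ/Q)² = (−½·δu/u)² + (1·δy/y)² + (1·δq/q)²
  u term: (-0.5×0.0460)² = 0.000529
  y term: (1×0.0750)² = 0.00562
  q term: (1×0.0180)² = 0.000324
Total = 0.00648. Share from y = 0.00562/0.00648 = 0.868.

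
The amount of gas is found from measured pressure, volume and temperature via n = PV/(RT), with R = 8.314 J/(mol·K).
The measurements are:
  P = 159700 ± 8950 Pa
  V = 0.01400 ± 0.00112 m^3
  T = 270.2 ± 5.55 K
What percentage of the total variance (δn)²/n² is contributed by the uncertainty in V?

(δn/n)² = (1·δP/P)² + (1·δV/V)² + (-1·δT/T)²
  P term: (1×0.0560)² = 0.00314
  V term: (1×0.0800)² = 0.00640
  T term: (-1×0.0205)² = 0.000422
Total = 0.00996. Share from V = 0.00640/0.00996 = 0.642.

64.2%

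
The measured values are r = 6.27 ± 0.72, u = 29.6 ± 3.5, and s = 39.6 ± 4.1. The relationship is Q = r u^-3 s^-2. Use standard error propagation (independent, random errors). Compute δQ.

Since Q is a product/quotient, work with relative uncertainties:
  (1·δr/r)² = (1×0.115)² = 0.0132;  (-3·δu/u)² = (-3×0.118)² = 0.126;  (-2·δs/s)² = (-2×0.104)² = 0.0429
δQ/Q = √(0.182) = 0.426
Q = 1.54e-07, so δQ = 0.426 × 1.54e-07 = 6.58e-08.

6.58e-08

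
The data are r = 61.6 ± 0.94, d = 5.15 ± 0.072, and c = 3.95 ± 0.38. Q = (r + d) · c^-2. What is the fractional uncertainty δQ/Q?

Let u = r + d = 66.8. δu = √(δr² + δd²) = √(0.884 + 0.00518) = 0.943, so δu/u = 0.0141.
Q is then a monomial in u, c:
δQ/Q = √((δu/u)² + (-2·δc/c)²) = √(0.000199 + 0.0370) = 0.193

0.193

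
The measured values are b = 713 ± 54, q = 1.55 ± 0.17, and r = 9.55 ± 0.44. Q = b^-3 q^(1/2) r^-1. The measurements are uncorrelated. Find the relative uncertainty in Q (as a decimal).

Since Q is a product/quotient, work with relative uncertainties:
  (-3·δb/b)² = (-3×0.0757)² = 0.0516;  (½·δq/q)² = (0.5×0.110)² = 0.00301;  (-1·δr/r)² = (-1×0.0461)² = 0.00212
δQ/Q = √(0.0568) = 0.238

0.238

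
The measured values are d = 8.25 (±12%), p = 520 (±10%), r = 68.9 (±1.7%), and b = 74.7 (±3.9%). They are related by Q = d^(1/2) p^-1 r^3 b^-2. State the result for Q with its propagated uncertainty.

0.324 ± 0.0483

Since Q is a product/quotient, work with relative uncertainties:
  (½·δd/d)² = (0.5×0.120)² = 0.00360;  (-1·δp/p)² = (-1×0.100)² = 0.0100;  (3·δr/r)² = (3×0.0170)² = 0.00260;  (-2·δb/b)² = (-2×0.0390)² = 0.00608
δQ/Q = √(0.0223) = 0.149
Q = 0.324, so δQ = 0.149 × 0.324 = 0.0483.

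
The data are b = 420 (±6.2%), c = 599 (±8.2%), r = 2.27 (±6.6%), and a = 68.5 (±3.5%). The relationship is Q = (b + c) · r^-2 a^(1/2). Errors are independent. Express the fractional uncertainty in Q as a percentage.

14.4%

Let u = b + c = 1020. δu = √(δb² + δc²) = √(678 + 2410) = 55.6, so δu/u = 0.0546.
Q is then a monomial in u, r, a:
δQ/Q = √((δu/u)² + (-2·δr/r)² + (½·δa/a)²) = √(0.00298 + 0.0174 + 0.000306) = 0.144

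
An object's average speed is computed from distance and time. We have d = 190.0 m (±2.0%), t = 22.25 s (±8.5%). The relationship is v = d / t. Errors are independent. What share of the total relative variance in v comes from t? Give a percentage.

94.8%

(δv/v)² = (1·δd/d)² + (-1·δt/t)²
  d term: (1×0.0200)² = 0.000400
  t term: (-1×0.0850)² = 0.00723
Total = 0.00763. Share from t = 0.00723/0.00763 = 0.948.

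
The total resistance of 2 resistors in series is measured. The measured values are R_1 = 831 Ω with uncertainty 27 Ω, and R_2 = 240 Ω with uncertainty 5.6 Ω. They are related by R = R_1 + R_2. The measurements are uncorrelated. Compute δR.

For a sum/difference, combine absolute errors in quadrature:
  (δR_1)² = 729;  (δR_2)² = 31.4
δR = √(760) = 27.6 Ω

27.6 Ω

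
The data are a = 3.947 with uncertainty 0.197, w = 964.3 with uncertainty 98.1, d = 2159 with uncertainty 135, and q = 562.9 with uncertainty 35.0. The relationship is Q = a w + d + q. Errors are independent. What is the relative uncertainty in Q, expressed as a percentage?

Let p = a·w = 3806. δp/p = √((1·δa/a)² + (1·δw/w)²) = √(0.00249 + 0.0103) = 0.113, so δp = 431.
Q = p + d + q: δQ = √(δp² + δd² + δq²) = √(1.86e+05 + 18200 + 1220) = 453
Q = 6528, so δQ/Q = 453/6528 = 0.0694.

6.94%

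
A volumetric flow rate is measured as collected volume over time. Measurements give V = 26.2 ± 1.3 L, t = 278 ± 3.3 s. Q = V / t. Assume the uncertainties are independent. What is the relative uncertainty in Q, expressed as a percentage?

5.10%

Products/powers → add relative errors in quadrature, weighted by exponent:
  (1·δV/V)² = (1×0.0496)² = 0.00246;  (-1·δt/t)² = (-1×0.0119)² = 0.000141
δQ/Q = √(0.00260) = 0.0510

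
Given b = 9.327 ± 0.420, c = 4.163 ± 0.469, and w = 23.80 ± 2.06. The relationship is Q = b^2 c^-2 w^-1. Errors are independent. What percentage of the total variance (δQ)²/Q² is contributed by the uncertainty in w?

11.3%

(δQ/Q)² = (2·δb/b)² + (-2·δc/c)² + (-1·δw/w)²
  b term: (2×0.0450)² = 0.00811
  c term: (-2×0.113)² = 0.0508
  w term: (-1×0.0866)² = 0.00749
Total = 0.0664. Share from w = 0.00749/0.0664 = 0.113.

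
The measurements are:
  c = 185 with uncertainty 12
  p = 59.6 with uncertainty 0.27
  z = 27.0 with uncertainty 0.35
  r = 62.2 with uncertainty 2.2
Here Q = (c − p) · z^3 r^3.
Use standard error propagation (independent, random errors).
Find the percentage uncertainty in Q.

Let u = c − p = 125. δu = √(δc² + δp²) = √(144 + 0.0729) = 12.0, so δu/u = 0.0957.
Q is then a monomial in u, z, r:
δQ/Q = √((δu/u)² + (3·δz/z)² + (3·δr/r)²) = √(0.00916 + 0.00151 + 0.0113) = 0.148

14.8%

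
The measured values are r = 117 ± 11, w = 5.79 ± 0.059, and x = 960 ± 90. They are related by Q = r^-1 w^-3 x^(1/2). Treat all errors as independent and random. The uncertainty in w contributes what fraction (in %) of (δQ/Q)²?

(δQ/Q)² = (-1·δr/r)² + (-3·δw/w)² + (½·δx/x)²
  r term: (-1×0.0940)² = 0.00884
  w term: (-3×0.0102)² = 0.000935
  x term: (0.5×0.0938)² = 0.00220
Total = 0.0120. Share from w = 0.000935/0.0120 = 0.0781.

7.81%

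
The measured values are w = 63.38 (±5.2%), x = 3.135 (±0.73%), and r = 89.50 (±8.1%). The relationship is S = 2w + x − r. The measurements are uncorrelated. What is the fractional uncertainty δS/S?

0.243

Sums and differences: (δS)² = Σ (cᵢ δxᵢ)².
  (2·δw)² = 43.4;  (δx)² = 0.000524;  (δr)² = 52.6
δS = √(96.0) = 9.80
S = 40.40, so δS/S = 9.80/40.40 = 0.243.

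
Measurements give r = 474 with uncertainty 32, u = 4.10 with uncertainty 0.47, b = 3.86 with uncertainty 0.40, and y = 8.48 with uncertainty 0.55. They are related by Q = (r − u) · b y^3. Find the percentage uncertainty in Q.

Let w = r − u = 470. δw = √(δr² + δu²) = √(1020 + 0.221) = 32.0, so δw/w = 0.0681.
Q is then a monomial in w, b, y:
δQ/Q = √((δw/w)² + (1·δb/b)² + (3·δy/y)²) = √(0.00464 + 0.0107 + 0.0379) = 0.231

23.1%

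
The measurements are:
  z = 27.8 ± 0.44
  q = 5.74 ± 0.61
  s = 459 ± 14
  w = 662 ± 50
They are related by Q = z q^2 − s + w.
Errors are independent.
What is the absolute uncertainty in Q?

202

Let p = z·q^2 = 916. δp/p = √((1·δz/z)² + (2·δq/q)²) = √(0.000251 + 0.0452) = 0.213, so δp = 195.
Q = p − s + w: δQ = √(δp² + δs² + δw²) = √(38100 + 196 + 2500) = 202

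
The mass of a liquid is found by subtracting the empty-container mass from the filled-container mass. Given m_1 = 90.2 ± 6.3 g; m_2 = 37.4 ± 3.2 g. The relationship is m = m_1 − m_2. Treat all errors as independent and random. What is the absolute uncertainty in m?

m is a linear combination, so absolute uncertainties add in quadrature:
  (δm_1)² = 39.7;  (δm_2)² = 10.2
δm = √(49.9) = 7.07 g

7.07 g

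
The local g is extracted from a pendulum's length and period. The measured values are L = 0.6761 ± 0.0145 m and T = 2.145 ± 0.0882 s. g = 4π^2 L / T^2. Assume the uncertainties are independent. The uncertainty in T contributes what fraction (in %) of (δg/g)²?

93.6%

(δg/g)² = (1·δL/L)² + (-2·δT/T)²
  L term: (1×0.0214)² = 0.000460
  T term: (-2×0.0411)² = 0.00676
Total = 0.00722. Share from T = 0.00676/0.00722 = 0.936.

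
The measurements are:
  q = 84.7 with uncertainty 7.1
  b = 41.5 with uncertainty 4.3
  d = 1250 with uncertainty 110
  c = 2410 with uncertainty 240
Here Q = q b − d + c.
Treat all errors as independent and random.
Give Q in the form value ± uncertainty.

Let p = q·b = 3520. δp/p = √((1·δq/q)² + (1·δb/b)²) = √(0.00703 + 0.0107) = 0.133, so δp = 468.
Q = p − d + c: δQ = √(δp² + δd² + δc²) = √(2.19e+05 + 12100 + 57600) = 538
Q = 4680.

4680 ± 538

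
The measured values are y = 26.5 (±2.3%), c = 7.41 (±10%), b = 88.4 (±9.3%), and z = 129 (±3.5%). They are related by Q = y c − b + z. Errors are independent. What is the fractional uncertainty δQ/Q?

Let p = y·c = 196. δp/p = √((1·δy/y)² + (1·δc/c)²) = √(0.000529 + 0.0100) = 0.103, so δp = 20.1.
Q = p − b + z: δQ = √(δp² + δb² + δz²) = √(406 + 67.6 + 20.4) = 22.2
Q = 237, so δQ/Q = 22.2/237 = 0.0938.

0.0938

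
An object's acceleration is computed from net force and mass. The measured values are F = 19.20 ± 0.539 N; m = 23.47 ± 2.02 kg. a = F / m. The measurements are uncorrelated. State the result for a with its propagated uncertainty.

Since a is a product/quotient, work with relative uncertainties:
  (1·δF/F)² = (1×0.0281)² = 0.000788;  (-1·δm/m)² = (-1×0.0861)² = 0.00741
δa/a = √(0.00820) = 0.0905
a = 0.8181 m/s^2, so δa = 0.0905 × 0.8181 = 0.0741 m/s^2.

0.8181 ± 0.0741 m/s^2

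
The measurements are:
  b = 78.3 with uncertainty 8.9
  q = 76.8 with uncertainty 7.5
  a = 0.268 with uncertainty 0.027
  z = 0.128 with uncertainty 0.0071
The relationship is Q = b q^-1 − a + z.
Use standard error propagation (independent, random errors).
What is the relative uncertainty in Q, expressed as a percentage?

Let p = b·q^-1 = 1.02. δp/p = √((1·δb/b)² + (-1·δq/q)²) = √(0.0129 + 0.00954) = 0.150, so δp = 0.153.
Q = p − a + z: δQ = √(δp² + δa² + δz²) = √(0.0233 + 0.000729 + 5.04e-05) = 0.155
Q = 0.880, so δQ/Q = 0.155/0.880 = 0.177.

17.7%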